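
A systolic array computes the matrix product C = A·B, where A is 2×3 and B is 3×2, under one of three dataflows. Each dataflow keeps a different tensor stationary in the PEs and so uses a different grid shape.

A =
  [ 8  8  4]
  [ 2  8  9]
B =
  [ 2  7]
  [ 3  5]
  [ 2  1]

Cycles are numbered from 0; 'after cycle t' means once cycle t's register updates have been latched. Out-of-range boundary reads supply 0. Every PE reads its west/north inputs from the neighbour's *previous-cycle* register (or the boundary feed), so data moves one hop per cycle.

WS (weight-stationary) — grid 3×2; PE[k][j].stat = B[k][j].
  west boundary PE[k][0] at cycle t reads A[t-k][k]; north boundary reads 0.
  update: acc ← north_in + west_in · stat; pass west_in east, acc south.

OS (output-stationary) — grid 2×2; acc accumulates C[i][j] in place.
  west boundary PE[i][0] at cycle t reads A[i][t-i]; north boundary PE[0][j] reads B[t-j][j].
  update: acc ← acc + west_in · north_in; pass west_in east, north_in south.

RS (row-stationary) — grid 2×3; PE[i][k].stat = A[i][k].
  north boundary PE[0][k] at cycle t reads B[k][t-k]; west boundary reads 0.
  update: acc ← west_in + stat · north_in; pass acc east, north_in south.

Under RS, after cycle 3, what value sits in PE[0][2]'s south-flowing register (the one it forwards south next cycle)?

register = 1

RS (2×3). Following PE[0][2] plus its west/north inputs:
  cycle 0: PE[0][1] → acc 0, east 0, south 0
  cycle 0: PE[0][2] → acc 0, east 0, south 0
  cycle 1: PE[0][1] → acc 40, east 40, south 3
  cycle 1: PE[0][2] → acc 0, east 0, south 0
  cycle 2: PE[0][1] → acc 96, east 96, south 5
  cycle 2: PE[0][2] → acc 48, east 48, south 2
  cycle 3: PE[0][1] → acc 0, east 0, south 0
  cycle 3: PE[0][2] → acc 100, east 100, south 1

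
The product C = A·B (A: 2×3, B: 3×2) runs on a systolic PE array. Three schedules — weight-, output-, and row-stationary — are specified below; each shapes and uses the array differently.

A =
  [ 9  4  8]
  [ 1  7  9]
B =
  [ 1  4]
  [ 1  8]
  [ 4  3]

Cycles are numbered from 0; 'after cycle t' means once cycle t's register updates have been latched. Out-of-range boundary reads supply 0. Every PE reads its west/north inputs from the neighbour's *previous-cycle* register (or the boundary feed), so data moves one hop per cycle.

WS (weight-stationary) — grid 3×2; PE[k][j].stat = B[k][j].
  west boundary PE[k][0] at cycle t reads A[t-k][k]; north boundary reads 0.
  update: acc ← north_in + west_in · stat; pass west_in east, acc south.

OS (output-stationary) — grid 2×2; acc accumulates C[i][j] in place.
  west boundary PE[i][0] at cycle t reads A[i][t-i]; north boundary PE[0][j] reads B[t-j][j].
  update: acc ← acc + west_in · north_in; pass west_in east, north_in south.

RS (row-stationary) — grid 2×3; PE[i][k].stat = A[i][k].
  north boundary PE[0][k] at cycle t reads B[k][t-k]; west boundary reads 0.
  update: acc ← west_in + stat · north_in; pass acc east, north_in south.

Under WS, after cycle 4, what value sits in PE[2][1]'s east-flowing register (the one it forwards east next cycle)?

register = 9

Tracing WS — 3×2 array, target PE[2][1]:
  0: (1,1).acc=0  regs=<0,0>
  0: (2,0).acc=0  regs=<0,0>
  0: (2,1).acc=0  regs=<0,0>
  1: (1,1).acc=0  regs=<0,0>
  1: (2,0).acc=0  regs=<0,0>
  1: (2,1).acc=0  regs=<0,0>
  2: (1,1).acc=68  regs=<4,68>
  2: (2,0).acc=45  regs=<8,45>
  2: (2,1).acc=0  regs=<0,0>
  3: (1,1).acc=60  regs=<7,60>
  3: (2,0).acc=44  regs=<9,44>
  3: (2,1).acc=92  regs=<8,92>
  4: (1,1).acc=0  regs=<0,0>
  4: (2,0).acc=0  regs=<0,0>
  4: (2,1).acc=87  regs=<9,87>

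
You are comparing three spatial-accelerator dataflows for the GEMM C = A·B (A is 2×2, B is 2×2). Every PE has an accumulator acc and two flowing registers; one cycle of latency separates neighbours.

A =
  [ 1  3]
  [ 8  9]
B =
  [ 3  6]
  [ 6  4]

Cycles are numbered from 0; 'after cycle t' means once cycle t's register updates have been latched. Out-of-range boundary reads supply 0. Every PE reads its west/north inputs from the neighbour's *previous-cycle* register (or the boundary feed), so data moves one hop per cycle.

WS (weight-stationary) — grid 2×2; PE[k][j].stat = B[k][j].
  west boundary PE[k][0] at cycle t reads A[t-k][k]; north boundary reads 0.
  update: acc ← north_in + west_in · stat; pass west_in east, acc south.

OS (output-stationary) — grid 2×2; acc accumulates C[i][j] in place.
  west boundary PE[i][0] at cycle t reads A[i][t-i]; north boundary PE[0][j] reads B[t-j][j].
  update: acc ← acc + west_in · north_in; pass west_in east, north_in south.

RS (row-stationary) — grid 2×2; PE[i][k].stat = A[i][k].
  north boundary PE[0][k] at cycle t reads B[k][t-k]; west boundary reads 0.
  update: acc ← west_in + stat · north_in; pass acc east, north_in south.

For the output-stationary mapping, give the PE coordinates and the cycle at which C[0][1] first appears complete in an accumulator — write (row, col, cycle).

OS: C[0][1] accumulates in PE[0][1]:
  c0 r0c1: 0 / 0 / 0
  c1 r0c1: 6 / 1 / 6
  c2 r0c1: 18 / 3 / 4

(row, col, cycle) = (0, 1, 2)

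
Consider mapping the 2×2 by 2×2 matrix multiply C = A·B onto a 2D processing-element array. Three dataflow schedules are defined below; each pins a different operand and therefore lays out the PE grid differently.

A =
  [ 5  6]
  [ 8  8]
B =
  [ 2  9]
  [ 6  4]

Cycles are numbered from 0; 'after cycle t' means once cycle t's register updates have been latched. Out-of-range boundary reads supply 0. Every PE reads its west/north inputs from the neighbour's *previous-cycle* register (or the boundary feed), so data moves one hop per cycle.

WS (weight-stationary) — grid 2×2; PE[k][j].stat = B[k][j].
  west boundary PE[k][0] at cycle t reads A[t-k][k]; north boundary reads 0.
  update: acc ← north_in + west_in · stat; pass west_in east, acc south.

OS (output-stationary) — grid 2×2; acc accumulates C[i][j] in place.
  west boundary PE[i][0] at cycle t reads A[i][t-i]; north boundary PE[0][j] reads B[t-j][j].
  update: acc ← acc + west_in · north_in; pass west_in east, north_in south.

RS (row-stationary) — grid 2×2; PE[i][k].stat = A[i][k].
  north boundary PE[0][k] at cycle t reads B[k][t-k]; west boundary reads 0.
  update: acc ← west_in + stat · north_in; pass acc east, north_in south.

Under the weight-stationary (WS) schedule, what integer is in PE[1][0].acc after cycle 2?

WS (2×2). Following PE[1][0] plus its west/north inputs:
  step 0 · PE0,0: acc=10; fwd→5 fwd↓10
  step 0 · PE1,0: acc=0; fwd→0 fwd↓0
  step 1 · PE0,0: acc=16; fwd→8 fwd↓16
  step 1 · PE1,0: acc=46; fwd→6 fwd↓46
  step 2 · PE0,0: acc=0; fwd→0 fwd↓0
  step 2 · PE1,0: acc=64; fwd→8 fwd↓64

PE[1][0].acc = 64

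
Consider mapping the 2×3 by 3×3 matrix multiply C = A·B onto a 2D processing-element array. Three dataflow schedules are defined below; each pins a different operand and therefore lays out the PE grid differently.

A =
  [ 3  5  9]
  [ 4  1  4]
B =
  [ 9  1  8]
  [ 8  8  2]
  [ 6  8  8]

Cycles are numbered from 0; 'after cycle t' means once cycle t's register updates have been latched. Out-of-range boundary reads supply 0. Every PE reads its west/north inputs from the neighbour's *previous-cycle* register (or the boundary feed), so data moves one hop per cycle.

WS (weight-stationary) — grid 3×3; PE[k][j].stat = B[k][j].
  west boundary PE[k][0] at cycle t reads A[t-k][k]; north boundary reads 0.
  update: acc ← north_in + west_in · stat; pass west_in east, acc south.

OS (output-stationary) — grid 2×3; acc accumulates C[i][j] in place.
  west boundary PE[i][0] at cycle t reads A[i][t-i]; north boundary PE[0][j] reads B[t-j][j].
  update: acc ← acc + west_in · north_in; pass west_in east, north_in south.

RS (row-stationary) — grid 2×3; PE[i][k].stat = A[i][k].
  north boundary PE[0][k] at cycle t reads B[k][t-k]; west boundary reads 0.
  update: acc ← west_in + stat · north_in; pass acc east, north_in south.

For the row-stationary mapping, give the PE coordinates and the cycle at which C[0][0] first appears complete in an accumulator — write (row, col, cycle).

RS — PE[0][2] is where C[0][0] collects:
  @0  [0,2]  acc 0  |  →0  ↓0
  @1  [0,2]  acc 0  |  →0  ↓0
  @2  [0,2]  acc 121  |  →121  ↓6

(row, col, cycle) = (0, 2, 2)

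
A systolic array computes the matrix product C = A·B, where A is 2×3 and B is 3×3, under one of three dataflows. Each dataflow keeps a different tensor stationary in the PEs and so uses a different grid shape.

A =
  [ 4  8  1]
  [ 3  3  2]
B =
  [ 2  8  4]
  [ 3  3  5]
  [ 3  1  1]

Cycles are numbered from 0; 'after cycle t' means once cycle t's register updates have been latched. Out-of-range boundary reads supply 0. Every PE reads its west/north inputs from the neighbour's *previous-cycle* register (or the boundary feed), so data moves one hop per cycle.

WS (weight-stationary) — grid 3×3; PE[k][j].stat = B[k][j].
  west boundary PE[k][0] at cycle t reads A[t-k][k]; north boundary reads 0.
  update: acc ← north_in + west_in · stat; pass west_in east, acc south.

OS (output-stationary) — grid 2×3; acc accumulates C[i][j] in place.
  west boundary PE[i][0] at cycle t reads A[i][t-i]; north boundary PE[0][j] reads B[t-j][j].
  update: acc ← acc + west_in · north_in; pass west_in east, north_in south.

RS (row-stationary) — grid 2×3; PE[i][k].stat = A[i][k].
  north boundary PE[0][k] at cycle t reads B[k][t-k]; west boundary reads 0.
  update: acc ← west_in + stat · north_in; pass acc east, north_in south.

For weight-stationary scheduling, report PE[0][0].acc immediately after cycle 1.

Tracing WS — 3×3 array, target PE[0][0]:
  step 0 · PE0,0: acc=8; fwd→4 fwd↓8
  step 1 · PE0,0: acc=6; fwd→3 fwd↓6

PE[0][0].acc = 6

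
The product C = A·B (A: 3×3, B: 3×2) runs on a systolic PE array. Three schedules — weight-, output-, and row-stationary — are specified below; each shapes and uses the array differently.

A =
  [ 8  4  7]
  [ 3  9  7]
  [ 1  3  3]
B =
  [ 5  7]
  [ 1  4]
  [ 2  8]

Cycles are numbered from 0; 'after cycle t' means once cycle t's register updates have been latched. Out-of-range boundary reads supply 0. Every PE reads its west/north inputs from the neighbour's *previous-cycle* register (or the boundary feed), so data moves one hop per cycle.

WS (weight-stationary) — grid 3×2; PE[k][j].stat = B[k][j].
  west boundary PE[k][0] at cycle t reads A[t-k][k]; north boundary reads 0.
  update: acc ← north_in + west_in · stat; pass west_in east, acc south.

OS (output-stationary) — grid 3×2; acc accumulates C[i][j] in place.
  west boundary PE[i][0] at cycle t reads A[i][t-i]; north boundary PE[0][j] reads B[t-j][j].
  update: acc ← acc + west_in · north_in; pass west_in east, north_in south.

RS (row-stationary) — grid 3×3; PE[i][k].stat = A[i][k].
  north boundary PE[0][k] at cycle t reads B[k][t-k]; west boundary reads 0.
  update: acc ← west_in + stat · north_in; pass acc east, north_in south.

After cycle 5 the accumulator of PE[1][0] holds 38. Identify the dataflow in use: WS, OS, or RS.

dataflow = OS

WS [3×2] PE[1][0] across cycles:
  c0 r1c0: 0 / 0 / 0
  c1 r1c0: 44 / 4 / 44
  c2 r1c0: 24 / 9 / 24
  c3 r1c0: 8 / 3 / 8
  c4 r1c0: 0 / 0 / 0
  c5 r1c0: 0 / 0 / 0
OS [3×2] PE[1][0] across cycles:
  c0 r1c0: 0 / 0 / 0
  c1 r1c0: 15 / 3 / 5
  c2 r1c0: 24 / 9 / 1
  c3 r1c0: 38 / 7 / 2
  c4 r1c0: 38 / 0 / 0
  c5 r1c0: 38 / 0 / 0
RS [3×3] PE[1][0] across cycles:
  c0 r1c0: 0 / 0 / 0
  c1 r1c0: 15 / 15 / 5
  c2 r1c0: 21 / 21 / 7
  c3 r1c0: 0 / 0 / 0
  c4 r1c0: 0 / 0 / 0
  c5 r1c0: 0 / 0 / 0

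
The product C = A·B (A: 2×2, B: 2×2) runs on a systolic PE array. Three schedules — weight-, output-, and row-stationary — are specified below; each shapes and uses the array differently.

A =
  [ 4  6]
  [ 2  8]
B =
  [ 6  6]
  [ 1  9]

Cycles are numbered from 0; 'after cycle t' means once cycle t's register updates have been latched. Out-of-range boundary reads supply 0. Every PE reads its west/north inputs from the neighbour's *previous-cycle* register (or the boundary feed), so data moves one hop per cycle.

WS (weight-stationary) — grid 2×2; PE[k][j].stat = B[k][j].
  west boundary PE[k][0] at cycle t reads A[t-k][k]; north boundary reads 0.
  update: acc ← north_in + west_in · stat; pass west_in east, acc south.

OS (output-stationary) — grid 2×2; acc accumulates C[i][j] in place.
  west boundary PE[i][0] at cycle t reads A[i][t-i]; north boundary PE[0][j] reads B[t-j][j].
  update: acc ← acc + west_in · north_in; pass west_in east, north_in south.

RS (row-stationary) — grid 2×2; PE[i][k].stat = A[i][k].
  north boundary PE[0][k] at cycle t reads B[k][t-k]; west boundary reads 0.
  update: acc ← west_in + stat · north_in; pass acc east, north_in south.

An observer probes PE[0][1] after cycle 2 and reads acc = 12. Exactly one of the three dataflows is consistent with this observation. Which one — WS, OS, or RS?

Under WS (2×2), PE[0][1]:
  c0 r0c1: 0 / 0 / 0
  c1 r0c1: 24 / 4 / 24
  c2 r0c1: 12 / 2 / 12
Under OS (2×2), PE[0][1]:
  c0 r0c1: 0 / 0 / 0
  c1 r0c1: 24 / 4 / 6
  c2 r0c1: 78 / 6 / 9
Under RS (2×2), PE[0][1]:
  c0 r0c1: 0 / 0 / 0
  c1 r0c1: 30 / 30 / 1
  c2 r0c1: 78 / 78 / 9

dataflow = WS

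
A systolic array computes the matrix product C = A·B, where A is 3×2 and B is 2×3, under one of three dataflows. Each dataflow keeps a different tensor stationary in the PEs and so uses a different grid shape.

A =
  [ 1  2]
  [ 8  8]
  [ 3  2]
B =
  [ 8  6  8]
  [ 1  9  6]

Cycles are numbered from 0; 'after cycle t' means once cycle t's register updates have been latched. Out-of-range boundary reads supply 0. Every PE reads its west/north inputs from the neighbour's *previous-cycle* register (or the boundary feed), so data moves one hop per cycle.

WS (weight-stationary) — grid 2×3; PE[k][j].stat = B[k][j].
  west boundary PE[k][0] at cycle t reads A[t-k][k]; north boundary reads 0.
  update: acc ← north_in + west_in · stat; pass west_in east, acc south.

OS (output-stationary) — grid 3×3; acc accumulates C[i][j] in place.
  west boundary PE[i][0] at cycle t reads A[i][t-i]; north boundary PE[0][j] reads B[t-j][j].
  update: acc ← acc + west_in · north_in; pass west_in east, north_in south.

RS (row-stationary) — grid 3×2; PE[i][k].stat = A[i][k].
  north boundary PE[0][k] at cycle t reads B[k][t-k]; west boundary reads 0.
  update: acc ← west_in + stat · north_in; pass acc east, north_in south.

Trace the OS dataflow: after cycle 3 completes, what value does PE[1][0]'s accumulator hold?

PE[1][0].acc = 72

OS 3×3: PE[1][0] cycle-by-cycle (with neighbour feeds):
  0: (0,0).acc=8  regs=<1,8>
  0: (1,0).acc=0  regs=<0,0>
  1: (0,0).acc=10  regs=<2,1>
  1: (1,0).acc=64  regs=<8,8>
  2: (0,0).acc=10  regs=<0,0>
  2: (1,0).acc=72  regs=<8,1>
  3: (0,0).acc=10  regs=<0,0>
  3: (1,0).acc=72  regs=<0,0>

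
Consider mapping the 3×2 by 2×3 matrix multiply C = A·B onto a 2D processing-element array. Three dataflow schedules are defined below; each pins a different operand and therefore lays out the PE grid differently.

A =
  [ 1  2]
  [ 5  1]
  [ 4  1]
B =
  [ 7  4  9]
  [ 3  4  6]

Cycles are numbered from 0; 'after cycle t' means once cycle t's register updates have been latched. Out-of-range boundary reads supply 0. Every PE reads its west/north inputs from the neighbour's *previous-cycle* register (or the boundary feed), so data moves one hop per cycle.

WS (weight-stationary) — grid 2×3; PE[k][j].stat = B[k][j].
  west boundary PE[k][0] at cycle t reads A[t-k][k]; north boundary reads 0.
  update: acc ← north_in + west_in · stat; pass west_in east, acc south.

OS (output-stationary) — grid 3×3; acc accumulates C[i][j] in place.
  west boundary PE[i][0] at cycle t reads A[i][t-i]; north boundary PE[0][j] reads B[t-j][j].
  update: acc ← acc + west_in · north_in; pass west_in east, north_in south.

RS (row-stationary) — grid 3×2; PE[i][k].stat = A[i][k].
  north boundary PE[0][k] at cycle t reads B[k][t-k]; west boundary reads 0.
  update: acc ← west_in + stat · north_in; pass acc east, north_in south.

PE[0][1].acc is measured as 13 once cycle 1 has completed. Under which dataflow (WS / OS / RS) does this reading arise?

Under WS (2×3), PE[0][1]:
  @0  [0,1]  acc 0  |  →0  ↓0
  @1  [0,1]  acc 4  |  →1  ↓4
Under OS (3×3), PE[0][1]:
  @0  [0,1]  acc 0  |  →0  ↓0
  @1  [0,1]  acc 4  |  →1  ↓4
Under RS (3×2), PE[0][1]:
  @0  [0,1]  acc 0  |  →0  ↓0
  @1  [0,1]  acc 13  |  →13  ↓3

dataflow = RS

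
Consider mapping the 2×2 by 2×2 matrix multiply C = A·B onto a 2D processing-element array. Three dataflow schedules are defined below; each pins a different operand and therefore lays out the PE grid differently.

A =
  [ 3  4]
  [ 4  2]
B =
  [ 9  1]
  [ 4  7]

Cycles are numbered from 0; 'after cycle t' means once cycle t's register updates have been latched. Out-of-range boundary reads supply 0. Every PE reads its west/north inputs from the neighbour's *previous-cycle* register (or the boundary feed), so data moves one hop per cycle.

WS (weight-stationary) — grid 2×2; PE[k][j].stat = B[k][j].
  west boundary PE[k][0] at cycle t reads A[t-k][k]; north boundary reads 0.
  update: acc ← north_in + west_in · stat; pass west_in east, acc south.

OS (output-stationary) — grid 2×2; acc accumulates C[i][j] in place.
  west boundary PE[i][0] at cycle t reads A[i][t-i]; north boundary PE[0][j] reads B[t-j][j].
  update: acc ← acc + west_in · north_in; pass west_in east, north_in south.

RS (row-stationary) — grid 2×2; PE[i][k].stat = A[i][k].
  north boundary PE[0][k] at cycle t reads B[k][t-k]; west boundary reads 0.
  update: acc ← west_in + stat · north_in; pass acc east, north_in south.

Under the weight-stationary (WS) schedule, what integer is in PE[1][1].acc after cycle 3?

WS 2×2: PE[1][1] cycle-by-cycle (with neighbour feeds):
  [0] (0,1) acc=0 (h:0 v:0)
  [0] (1,0) acc=0 (h:0 v:0)
  [0] (1,1) acc=0 (h:0 v:0)
  [1] (0,1) acc=3 (h:3 v:3)
  [1] (1,0) acc=43 (h:4 v:43)
  [1] (1,1) acc=0 (h:0 v:0)
  [2] (0,1) acc=4 (h:4 v:4)
  [2] (1,0) acc=44 (h:2 v:44)
  [2] (1,1) acc=31 (h:4 v:31)
  [3] (0,1) acc=0 (h:0 v:0)
  [3] (1,0) acc=0 (h:0 v:0)
  [3] (1,1) acc=18 (h:2 v:18)

PE[1][1].acc = 18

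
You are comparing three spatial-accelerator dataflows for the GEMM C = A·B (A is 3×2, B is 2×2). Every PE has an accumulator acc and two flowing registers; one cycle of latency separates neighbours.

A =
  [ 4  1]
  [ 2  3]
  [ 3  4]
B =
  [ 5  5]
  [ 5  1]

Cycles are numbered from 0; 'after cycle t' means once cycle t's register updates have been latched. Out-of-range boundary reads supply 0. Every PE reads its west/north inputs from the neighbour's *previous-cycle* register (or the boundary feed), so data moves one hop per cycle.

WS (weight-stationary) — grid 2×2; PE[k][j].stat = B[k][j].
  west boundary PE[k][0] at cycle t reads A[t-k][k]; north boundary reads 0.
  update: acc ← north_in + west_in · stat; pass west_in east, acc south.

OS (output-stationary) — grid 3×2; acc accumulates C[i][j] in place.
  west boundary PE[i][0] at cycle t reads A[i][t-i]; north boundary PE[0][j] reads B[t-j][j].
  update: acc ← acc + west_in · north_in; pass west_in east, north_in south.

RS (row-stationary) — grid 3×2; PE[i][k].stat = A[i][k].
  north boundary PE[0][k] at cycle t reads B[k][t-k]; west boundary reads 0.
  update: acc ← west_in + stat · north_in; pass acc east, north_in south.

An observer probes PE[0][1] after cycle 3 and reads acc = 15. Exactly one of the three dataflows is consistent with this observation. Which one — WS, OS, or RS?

WS [2×2] PE[0][1] across cycles:
  @0  [0,1]  acc 0  |  →0  ↓0
  @1  [0,1]  acc 20  |  →4  ↓20
  @2  [0,1]  acc 10  |  →2  ↓10
  @3  [0,1]  acc 15  |  →3  ↓15
OS [3×2] PE[0][1] across cycles:
  @0  [0,1]  acc 0  |  →0  ↓0
  @1  [0,1]  acc 20  |  →4  ↓5
  @2  [0,1]  acc 21  |  →1  ↓1
  @3  [0,1]  acc 21  |  →0  ↓0
RS [3×2] PE[0][1] across cycles:
  @0  [0,1]  acc 0  |  →0  ↓0
  @1  [0,1]  acc 25  |  →25  ↓5
  @2  [0,1]  acc 21  |  →21  ↓1
  @3  [0,1]  acc 0  |  →0  ↓0

dataflow = WS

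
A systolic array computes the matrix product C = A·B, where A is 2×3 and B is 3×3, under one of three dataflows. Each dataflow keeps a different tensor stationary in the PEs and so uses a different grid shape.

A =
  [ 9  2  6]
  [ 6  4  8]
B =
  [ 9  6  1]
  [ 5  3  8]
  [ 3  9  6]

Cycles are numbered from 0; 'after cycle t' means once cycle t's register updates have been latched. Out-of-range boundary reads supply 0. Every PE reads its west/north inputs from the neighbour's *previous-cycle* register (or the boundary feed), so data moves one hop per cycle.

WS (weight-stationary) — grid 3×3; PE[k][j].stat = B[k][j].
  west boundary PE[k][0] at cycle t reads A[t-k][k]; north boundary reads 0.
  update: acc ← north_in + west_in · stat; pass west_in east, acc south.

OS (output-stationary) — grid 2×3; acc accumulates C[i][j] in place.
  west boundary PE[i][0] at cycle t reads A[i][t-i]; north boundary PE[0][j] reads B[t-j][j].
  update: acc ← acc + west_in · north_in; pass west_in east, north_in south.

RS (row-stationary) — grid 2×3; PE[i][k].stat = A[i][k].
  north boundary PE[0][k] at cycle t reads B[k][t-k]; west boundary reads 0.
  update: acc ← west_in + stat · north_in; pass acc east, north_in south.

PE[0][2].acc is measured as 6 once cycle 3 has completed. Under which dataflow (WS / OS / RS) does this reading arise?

dataflow = WS

— WS: 3×3; PE[0][2] trace:
  t=0 PE[0][2]: acc=0 h=0 v=0
  t=1 PE[0][2]: acc=0 h=0 v=0
  t=2 PE[0][2]: acc=9 h=9 v=9
  t=3 PE[0][2]: acc=6 h=6 v=6
— OS: 2×3; PE[0][2] trace:
  t=0 PE[0][2]: acc=0 h=0 v=0
  t=1 PE[0][2]: acc=0 h=0 v=0
  t=2 PE[0][2]: acc=9 h=9 v=1
  t=3 PE[0][2]: acc=25 h=2 v=8
— RS: 2×3; PE[0][2] trace:
  t=0 PE[0][2]: acc=0 h=0 v=0
  t=1 PE[0][2]: acc=0 h=0 v=0
  t=2 PE[0][2]: acc=109 h=109 v=3
  t=3 PE[0][2]: acc=114 h=114 v=9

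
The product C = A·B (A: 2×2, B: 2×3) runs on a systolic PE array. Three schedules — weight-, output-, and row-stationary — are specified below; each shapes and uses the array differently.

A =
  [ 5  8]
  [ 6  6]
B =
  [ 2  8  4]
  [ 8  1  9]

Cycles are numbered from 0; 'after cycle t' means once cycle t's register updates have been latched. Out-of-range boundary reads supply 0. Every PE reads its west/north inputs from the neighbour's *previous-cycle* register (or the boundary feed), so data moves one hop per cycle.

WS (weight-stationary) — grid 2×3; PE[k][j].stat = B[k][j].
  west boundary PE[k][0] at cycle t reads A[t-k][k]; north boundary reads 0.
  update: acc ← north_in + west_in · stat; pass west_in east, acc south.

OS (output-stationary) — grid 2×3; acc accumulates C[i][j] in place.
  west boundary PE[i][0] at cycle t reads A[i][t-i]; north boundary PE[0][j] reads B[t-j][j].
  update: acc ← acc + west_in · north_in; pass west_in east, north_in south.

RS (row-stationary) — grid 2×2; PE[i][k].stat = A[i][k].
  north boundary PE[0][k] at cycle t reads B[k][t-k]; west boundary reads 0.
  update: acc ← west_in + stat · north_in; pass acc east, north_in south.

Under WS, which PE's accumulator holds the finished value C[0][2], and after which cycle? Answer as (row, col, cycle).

Under WS, C[0][2] lands at PE[1][2]:
  step 0 · PE1,2: acc=0; fwd→0 fwd↓0
  step 1 · PE1,2: acc=0; fwd→0 fwd↓0
  step 2 · PE1,2: acc=0; fwd→0 fwd↓0
  step 3 · PE1,2: acc=92; fwd→8 fwd↓92

(row, col, cycle) = (1, 2, 3)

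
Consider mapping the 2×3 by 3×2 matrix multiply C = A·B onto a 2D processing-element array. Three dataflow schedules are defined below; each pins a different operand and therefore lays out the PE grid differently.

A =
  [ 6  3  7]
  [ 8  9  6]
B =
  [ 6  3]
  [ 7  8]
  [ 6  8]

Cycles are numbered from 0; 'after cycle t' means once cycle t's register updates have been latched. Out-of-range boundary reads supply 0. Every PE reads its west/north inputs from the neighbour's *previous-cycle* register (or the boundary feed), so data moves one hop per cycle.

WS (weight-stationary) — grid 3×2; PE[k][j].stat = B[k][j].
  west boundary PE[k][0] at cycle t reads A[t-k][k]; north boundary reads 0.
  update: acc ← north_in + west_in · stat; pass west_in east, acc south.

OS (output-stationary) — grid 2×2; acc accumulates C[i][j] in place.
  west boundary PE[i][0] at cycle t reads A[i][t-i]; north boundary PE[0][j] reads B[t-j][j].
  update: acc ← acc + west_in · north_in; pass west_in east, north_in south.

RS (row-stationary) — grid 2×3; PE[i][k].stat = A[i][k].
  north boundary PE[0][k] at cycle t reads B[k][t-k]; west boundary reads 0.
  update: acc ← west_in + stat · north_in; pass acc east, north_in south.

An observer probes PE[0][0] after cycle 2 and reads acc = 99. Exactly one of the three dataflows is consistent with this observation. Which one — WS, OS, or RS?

WS [3×2] PE[0][0] across cycles:
  @0  [0,0]  acc 36  |  →6  ↓36
  @1  [0,0]  acc 48  |  →8  ↓48
  @2  [0,0]  acc 0  |  →0  ↓0
OS [2×2] PE[0][0] across cycles:
  @0  [0,0]  acc 36  |  →6  ↓6
  @1  [0,0]  acc 57  |  →3  ↓7
  @2  [0,0]  acc 99  |  →7  ↓6
RS [2×3] PE[0][0] across cycles:
  @0  [0,0]  acc 36  |  →36  ↓6
  @1  [0,0]  acc 18  |  →18  ↓3
  @2  [0,0]  acc 0  |  →0  ↓0

dataflow = OS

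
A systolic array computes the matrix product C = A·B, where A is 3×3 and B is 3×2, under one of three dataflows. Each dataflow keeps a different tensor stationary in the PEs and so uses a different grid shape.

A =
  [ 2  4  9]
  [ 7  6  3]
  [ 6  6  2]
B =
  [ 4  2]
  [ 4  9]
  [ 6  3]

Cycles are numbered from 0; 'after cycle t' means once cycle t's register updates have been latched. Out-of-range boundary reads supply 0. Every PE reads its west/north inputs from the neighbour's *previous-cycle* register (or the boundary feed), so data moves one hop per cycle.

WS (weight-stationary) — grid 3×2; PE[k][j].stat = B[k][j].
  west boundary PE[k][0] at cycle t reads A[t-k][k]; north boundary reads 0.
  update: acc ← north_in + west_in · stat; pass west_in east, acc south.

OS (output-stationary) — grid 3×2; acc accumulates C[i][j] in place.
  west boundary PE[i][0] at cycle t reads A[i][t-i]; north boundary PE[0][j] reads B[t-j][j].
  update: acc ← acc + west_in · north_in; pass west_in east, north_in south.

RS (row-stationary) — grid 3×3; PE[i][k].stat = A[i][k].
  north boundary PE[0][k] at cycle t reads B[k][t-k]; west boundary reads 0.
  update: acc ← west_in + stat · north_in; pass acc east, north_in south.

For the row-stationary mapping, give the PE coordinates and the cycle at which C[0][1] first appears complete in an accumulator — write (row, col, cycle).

RS: C[0][1] accumulates in PE[0][2]:
  [0] (0,2) acc=0 (h:0 v:0)
  [1] (0,2) acc=0 (h:0 v:0)
  [2] (0,2) acc=78 (h:78 v:6)
  [3] (0,2) acc=67 (h:67 v:3)

(row, col, cycle) = (0, 2, 3)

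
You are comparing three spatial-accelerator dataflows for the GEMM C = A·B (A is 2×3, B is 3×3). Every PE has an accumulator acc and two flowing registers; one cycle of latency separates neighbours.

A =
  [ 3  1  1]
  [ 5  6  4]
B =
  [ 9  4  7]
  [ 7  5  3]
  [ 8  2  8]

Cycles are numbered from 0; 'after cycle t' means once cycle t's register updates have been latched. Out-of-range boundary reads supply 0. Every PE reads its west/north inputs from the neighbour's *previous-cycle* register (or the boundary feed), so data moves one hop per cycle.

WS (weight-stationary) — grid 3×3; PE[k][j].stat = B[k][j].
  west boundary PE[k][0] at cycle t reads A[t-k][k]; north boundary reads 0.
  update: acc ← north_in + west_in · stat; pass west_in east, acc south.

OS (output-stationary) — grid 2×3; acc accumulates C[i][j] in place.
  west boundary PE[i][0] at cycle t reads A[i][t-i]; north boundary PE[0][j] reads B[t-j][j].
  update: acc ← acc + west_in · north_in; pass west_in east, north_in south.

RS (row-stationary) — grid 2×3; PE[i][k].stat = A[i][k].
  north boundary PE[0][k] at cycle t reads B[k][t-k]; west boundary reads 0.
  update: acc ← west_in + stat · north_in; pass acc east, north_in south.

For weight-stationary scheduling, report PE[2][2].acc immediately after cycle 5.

WS 3×3: PE[2][2] cycle-by-cycle (with neighbour feeds):
  cycle 0: PE[1][2] → acc 0, east 0, south 0
  cycle 0: PE[2][1] → acc 0, east 0, south 0
  cycle 0: PE[2][2] → acc 0, east 0, south 0
  cycle 1: PE[1][2] → acc 0, east 0, south 0
  cycle 1: PE[2][1] → acc 0, east 0, south 0
  cycle 1: PE[2][2] → acc 0, east 0, south 0
  cycle 2: PE[1][2] → acc 0, east 0, south 0
  cycle 2: PE[2][1] → acc 0, east 0, south 0
  cycle 2: PE[2][2] → acc 0, east 0, south 0
  cycle 3: PE[1][2] → acc 24, east 1, south 24
  cycle 3: PE[2][1] → acc 19, east 1, south 19
  cycle 3: PE[2][2] → acc 0, east 0, south 0
  cycle 4: PE[1][2] → acc 53, east 6, south 53
  cycle 4: PE[2][1] → acc 58, east 4, south 58
  cycle 4: PE[2][2] → acc 32, east 1, south 32
  cycle 5: PE[1][2] → acc 0, east 0, south 0
  cycle 5: PE[2][1] → acc 0, east 0, south 0
  cycle 5: PE[2][2] → acc 85, east 4, south 85

PE[2][2].acc = 85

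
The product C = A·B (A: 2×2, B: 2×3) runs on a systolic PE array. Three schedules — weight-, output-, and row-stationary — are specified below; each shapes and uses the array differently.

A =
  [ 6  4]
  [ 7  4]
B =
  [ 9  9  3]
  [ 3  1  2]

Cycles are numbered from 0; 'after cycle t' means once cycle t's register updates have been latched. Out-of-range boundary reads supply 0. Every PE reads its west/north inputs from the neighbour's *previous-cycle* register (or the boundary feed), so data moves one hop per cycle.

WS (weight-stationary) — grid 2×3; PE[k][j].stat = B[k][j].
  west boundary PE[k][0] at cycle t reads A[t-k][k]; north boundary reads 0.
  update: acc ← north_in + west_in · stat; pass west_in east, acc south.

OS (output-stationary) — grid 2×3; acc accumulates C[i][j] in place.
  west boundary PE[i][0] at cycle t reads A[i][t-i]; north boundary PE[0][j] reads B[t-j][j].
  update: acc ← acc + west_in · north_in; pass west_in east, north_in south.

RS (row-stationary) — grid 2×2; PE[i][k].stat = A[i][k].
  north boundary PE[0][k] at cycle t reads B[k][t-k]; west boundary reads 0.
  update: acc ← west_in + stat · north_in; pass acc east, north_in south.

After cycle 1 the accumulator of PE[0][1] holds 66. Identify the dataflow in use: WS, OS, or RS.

— WS: 2×3; PE[0][1] trace:
  0: (0,1).acc=0  regs=<0,0>
  1: (0,1).acc=54  regs=<6,54>
— OS: 2×3; PE[0][1] trace:
  0: (0,1).acc=0  regs=<0,0>
  1: (0,1).acc=54  regs=<6,9>
— RS: 2×2; PE[0][1] trace:
  0: (0,1).acc=0  regs=<0,0>
  1: (0,1).acc=66  regs=<66,3>

dataflow = RS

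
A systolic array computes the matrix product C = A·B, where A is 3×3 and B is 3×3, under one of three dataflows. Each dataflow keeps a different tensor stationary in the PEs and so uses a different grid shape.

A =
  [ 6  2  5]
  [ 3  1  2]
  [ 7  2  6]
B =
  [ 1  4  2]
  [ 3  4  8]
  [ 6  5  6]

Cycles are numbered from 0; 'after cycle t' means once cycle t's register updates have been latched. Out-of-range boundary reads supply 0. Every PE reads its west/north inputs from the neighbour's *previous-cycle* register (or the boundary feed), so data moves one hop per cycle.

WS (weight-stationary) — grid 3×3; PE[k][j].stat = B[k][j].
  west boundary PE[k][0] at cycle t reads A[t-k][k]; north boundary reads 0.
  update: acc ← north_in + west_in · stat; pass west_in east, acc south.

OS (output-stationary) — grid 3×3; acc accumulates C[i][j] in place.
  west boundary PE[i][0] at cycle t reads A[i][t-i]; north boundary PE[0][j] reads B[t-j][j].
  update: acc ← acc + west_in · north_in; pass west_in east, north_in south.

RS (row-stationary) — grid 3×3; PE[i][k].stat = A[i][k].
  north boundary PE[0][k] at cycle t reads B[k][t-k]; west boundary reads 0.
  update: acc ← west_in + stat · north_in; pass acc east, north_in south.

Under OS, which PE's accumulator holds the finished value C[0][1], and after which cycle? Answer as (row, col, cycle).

(row, col, cycle) = (0, 1, 3)

OS: C[0][1] accumulates in PE[0][1]:
  @0  [0,1]  acc 0  |  →0  ↓0
  @1  [0,1]  acc 24  |  →6  ↓4
  @2  [0,1]  acc 32  |  →2  ↓4
  @3  [0,1]  acc 57  |  →5  ↓5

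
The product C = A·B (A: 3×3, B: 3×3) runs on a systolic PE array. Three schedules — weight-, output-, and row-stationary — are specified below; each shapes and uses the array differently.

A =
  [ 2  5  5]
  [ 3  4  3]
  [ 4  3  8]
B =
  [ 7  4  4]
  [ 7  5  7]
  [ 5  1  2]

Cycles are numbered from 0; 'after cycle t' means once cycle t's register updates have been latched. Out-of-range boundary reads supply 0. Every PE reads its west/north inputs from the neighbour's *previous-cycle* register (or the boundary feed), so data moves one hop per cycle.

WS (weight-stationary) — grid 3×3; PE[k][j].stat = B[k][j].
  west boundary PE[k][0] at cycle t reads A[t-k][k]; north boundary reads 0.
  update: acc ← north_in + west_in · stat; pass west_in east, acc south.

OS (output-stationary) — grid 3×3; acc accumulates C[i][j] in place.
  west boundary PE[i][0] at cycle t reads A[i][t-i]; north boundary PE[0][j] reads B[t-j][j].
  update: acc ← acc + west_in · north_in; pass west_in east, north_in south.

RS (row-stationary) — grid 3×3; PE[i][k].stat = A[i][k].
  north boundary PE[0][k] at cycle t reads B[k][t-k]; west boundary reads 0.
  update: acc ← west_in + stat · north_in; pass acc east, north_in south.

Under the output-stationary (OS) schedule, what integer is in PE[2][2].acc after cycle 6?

OS on a 3×3 grid — tracing PE[2][2] and its feeders:
  step 0 · PE1,2: acc=0; fwd→0 fwd↓0
  step 0 · PE2,1: acc=0; fwd→0 fwd↓0
  step 0 · PE2,2: acc=0; fwd→0 fwd↓0
  step 1 · PE1,2: acc=0; fwd→0 fwd↓0
  step 1 · PE2,1: acc=0; fwd→0 fwd↓0
  step 1 · PE2,2: acc=0; fwd→0 fwd↓0
  step 2 · PE1,2: acc=0; fwd→0 fwd↓0
  step 2 · PE2,1: acc=0; fwd→0 fwd↓0
  step 2 · PE2,2: acc=0; fwd→0 fwd↓0
  step 3 · PE1,2: acc=12; fwd→3 fwd↓4
  step 3 · PE2,1: acc=16; fwd→4 fwd↓4
  step 3 · PE2,2: acc=0; fwd→0 fwd↓0
  step 4 · PE1,2: acc=40; fwd→4 fwd↓7
  step 4 · PE2,1: acc=31; fwd→3 fwd↓5
  step 4 · PE2,2: acc=16; fwd→4 fwd↓4
  step 5 · PE1,2: acc=46; fwd→3 fwd↓2
  step 5 · PE2,1: acc=39; fwd→8 fwd↓1
  step 5 · PE2,2: acc=37; fwd→3 fwd↓7
  step 6 · PE1,2: acc=46; fwd→0 fwd↓0
  step 6 · PE2,1: acc=39; fwd→0 fwd↓0
  step 6 · PE2,2: acc=53; fwd→8 fwd↓2

PE[2][2].acc = 53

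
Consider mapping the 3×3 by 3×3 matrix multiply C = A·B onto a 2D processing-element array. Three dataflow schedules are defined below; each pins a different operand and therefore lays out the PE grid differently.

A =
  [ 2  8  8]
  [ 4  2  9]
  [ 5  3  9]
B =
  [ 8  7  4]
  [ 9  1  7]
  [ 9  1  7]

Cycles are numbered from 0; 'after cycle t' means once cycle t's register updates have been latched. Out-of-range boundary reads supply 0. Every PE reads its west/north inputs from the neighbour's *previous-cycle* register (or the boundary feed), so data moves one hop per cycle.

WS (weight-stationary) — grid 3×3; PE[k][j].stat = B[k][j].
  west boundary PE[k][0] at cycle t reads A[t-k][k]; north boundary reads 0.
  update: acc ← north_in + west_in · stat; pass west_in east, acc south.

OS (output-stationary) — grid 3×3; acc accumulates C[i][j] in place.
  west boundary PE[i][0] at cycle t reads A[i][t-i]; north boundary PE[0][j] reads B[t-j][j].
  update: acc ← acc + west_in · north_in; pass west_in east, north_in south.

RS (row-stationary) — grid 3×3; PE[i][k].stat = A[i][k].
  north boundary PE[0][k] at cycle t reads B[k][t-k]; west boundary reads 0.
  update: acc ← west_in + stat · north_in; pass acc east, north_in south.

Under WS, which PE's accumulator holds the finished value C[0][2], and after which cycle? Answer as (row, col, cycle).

(row, col, cycle) = (2, 2, 4)

Under WS, C[0][2] lands at PE[2][2]:
  0: (2,2).acc=0  regs=<0,0>
  1: (2,2).acc=0  regs=<0,0>
  2: (2,2).acc=0  regs=<0,0>
  3: (2,2).acc=0  regs=<0,0>
  4: (2,2).acc=120  regs=<8,120>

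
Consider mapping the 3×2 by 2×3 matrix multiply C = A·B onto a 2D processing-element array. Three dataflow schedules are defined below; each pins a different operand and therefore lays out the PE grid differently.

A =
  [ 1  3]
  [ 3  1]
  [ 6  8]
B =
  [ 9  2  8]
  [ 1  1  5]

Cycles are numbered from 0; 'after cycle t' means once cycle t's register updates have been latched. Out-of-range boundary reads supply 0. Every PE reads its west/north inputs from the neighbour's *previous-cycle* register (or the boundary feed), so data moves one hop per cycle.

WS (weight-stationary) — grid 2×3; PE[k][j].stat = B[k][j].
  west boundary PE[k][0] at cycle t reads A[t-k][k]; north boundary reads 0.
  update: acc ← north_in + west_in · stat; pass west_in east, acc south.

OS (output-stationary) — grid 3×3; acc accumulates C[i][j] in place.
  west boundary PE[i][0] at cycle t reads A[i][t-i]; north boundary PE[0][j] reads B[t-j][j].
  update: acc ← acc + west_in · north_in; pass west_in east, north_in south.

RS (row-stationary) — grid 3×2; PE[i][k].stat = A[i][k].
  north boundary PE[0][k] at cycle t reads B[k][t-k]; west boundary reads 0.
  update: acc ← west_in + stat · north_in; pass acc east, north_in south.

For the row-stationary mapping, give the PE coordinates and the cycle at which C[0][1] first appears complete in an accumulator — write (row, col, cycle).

Under RS, C[0][1] lands at PE[0][1]:
  [0] (0,1) acc=0 (h:0 v:0)
  [1] (0,1) acc=12 (h:12 v:1)
  [2] (0,1) acc=5 (h:5 v:1)

(row, col, cycle) = (0, 1, 2)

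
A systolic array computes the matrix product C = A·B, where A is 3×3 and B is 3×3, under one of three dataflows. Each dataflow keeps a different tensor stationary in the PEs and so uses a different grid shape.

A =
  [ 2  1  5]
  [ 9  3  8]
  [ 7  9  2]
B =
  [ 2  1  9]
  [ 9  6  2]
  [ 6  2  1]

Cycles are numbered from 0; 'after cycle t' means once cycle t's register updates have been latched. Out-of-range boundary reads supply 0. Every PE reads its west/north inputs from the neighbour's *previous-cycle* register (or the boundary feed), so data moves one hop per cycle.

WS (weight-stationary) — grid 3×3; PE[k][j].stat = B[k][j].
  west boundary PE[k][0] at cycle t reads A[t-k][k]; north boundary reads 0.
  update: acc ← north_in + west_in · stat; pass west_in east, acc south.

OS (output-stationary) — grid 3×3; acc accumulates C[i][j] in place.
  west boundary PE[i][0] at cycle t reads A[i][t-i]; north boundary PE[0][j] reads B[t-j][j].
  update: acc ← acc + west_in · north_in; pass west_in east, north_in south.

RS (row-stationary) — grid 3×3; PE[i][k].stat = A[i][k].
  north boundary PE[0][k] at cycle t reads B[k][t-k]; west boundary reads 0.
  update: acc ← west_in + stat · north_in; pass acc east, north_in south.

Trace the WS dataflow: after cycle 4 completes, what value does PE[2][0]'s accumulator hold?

WS on a 3×3 grid — tracing PE[2][0] and its feeders:
  [0] (1,0) acc=0 (h:0 v:0)
  [0] (2,0) acc=0 (h:0 v:0)
  [1] (1,0) acc=13 (h:1 v:13)
  [1] (2,0) acc=0 (h:0 v:0)
  [2] (1,0) acc=45 (h:3 v:45)
  [2] (2,0) acc=43 (h:5 v:43)
  [3] (1,0) acc=95 (h:9 v:95)
  [3] (2,0) acc=93 (h:8 v:93)
  [4] (1,0) acc=0 (h:0 v:0)
  [4] (2,0) acc=107 (h:2 v:107)

PE[2][0].acc = 107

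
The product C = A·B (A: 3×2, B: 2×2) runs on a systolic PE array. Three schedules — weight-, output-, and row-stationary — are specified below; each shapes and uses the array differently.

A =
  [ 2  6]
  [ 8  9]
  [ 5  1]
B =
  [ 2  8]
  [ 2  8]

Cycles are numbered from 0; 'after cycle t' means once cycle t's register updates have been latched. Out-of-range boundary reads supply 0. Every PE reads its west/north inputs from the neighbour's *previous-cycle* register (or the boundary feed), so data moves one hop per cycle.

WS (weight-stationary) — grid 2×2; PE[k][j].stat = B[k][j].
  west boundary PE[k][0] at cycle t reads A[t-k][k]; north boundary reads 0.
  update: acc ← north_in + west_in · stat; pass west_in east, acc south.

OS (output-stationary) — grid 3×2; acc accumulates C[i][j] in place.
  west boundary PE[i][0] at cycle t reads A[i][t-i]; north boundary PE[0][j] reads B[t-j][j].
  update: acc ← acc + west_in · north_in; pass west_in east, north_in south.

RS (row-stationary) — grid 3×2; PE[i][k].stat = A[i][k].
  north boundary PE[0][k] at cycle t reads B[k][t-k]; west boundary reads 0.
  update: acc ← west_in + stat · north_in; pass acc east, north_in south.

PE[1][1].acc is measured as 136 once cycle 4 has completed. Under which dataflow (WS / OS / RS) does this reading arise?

WS [2×2] PE[1][1] across cycles:
  [0] (1,1) acc=0 (h:0 v:0)
  [1] (1,1) acc=0 (h:0 v:0)
  [2] (1,1) acc=64 (h:6 v:64)
  [3] (1,1) acc=136 (h:9 v:136)
  [4] (1,1) acc=48 (h:1 v:48)
OS [3×2] PE[1][1] across cycles:
  [0] (1,1) acc=0 (h:0 v:0)
  [1] (1,1) acc=0 (h:0 v:0)
  [2] (1,1) acc=64 (h:8 v:8)
  [3] (1,1) acc=136 (h:9 v:8)
  [4] (1,1) acc=136 (h:0 v:0)
RS [3×2] PE[1][1] across cycles:
  [0] (1,1) acc=0 (h:0 v:0)
  [1] (1,1) acc=0 (h:0 v:0)
  [2] (1,1) acc=34 (h:34 v:2)
  [3] (1,1) acc=136 (h:136 v:8)
  [4] (1,1) acc=0 (h:0 v:0)

dataflow = OS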